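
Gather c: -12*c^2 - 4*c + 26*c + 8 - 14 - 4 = -12*c^2 + 22*c - 10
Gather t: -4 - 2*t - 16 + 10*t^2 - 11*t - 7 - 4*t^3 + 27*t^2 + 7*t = -4*t^3 + 37*t^2 - 6*t - 27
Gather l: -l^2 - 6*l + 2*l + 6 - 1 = -l^2 - 4*l + 5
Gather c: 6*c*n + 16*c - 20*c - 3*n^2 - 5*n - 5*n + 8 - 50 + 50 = c*(6*n - 4) - 3*n^2 - 10*n + 8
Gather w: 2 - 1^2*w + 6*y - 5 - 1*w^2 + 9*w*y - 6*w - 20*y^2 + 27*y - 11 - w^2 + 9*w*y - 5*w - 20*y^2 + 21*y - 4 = -2*w^2 + w*(18*y - 12) - 40*y^2 + 54*y - 18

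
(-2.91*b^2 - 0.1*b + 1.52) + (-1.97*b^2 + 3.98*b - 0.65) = -4.88*b^2 + 3.88*b + 0.87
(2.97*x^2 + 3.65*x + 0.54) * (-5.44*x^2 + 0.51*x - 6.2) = -16.1568*x^4 - 18.3413*x^3 - 19.4901*x^2 - 22.3546*x - 3.348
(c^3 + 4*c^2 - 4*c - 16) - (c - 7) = c^3 + 4*c^2 - 5*c - 9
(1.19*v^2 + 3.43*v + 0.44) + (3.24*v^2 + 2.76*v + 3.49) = 4.43*v^2 + 6.19*v + 3.93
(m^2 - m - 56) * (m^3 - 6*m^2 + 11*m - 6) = m^5 - 7*m^4 - 39*m^3 + 319*m^2 - 610*m + 336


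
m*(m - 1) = m^2 - m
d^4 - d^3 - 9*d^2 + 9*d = d*(d - 3)*(d - 1)*(d + 3)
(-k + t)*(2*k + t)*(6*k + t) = -12*k^3 + 4*k^2*t + 7*k*t^2 + t^3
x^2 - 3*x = x*(x - 3)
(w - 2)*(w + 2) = w^2 - 4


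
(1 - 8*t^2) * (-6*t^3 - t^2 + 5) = 48*t^5 + 8*t^4 - 6*t^3 - 41*t^2 + 5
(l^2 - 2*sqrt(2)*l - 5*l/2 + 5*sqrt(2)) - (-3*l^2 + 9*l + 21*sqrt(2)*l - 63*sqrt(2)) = 4*l^2 - 23*sqrt(2)*l - 23*l/2 + 68*sqrt(2)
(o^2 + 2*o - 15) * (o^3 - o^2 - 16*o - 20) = o^5 + o^4 - 33*o^3 - 37*o^2 + 200*o + 300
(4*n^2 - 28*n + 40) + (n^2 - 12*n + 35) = 5*n^2 - 40*n + 75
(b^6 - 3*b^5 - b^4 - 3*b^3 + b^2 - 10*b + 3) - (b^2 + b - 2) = b^6 - 3*b^5 - b^4 - 3*b^3 - 11*b + 5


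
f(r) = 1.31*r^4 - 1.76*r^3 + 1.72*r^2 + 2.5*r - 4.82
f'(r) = 5.24*r^3 - 5.28*r^2 + 3.44*r + 2.5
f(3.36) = 123.20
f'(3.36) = 153.22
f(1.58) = 4.65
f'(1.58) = 15.42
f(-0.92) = -3.36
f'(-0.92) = -9.21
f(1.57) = 4.49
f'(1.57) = 15.16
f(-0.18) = -5.20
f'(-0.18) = 1.68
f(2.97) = 73.60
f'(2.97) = 103.42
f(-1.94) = 28.21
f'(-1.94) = -62.30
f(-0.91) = -3.45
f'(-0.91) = -8.95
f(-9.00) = 9989.95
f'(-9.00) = -4276.10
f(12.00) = 24395.74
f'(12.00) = 8338.18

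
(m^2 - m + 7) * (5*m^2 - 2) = 5*m^4 - 5*m^3 + 33*m^2 + 2*m - 14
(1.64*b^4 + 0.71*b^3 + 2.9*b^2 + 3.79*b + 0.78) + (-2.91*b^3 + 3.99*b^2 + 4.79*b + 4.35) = 1.64*b^4 - 2.2*b^3 + 6.89*b^2 + 8.58*b + 5.13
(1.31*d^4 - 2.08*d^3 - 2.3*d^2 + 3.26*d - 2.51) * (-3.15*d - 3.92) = -4.1265*d^5 + 1.4168*d^4 + 15.3986*d^3 - 1.253*d^2 - 4.8727*d + 9.8392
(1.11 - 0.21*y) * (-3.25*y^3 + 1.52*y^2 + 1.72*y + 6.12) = 0.6825*y^4 - 3.9267*y^3 + 1.326*y^2 + 0.624*y + 6.7932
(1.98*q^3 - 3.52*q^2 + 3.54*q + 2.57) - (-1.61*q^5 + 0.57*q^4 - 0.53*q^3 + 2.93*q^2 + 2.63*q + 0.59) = 1.61*q^5 - 0.57*q^4 + 2.51*q^3 - 6.45*q^2 + 0.91*q + 1.98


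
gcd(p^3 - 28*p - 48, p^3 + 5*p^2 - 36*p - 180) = p - 6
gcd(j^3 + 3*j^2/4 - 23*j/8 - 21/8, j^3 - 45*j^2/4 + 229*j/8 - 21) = j - 7/4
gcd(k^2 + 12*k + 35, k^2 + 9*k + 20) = k + 5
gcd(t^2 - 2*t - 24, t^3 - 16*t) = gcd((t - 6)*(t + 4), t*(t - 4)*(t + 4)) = t + 4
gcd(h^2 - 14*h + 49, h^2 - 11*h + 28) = h - 7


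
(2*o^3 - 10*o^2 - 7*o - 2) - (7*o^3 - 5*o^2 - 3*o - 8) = -5*o^3 - 5*o^2 - 4*o + 6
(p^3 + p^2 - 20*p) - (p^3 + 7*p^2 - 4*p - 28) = -6*p^2 - 16*p + 28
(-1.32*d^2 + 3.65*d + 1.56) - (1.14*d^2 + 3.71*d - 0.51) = -2.46*d^2 - 0.0600000000000001*d + 2.07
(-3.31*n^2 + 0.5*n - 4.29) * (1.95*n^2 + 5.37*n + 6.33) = -6.4545*n^4 - 16.7997*n^3 - 26.6328*n^2 - 19.8723*n - 27.1557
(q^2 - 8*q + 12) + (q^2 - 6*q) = 2*q^2 - 14*q + 12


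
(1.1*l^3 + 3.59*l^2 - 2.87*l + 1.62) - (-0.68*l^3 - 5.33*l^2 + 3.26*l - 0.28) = 1.78*l^3 + 8.92*l^2 - 6.13*l + 1.9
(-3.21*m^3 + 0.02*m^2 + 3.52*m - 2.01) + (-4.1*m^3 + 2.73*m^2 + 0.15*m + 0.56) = -7.31*m^3 + 2.75*m^2 + 3.67*m - 1.45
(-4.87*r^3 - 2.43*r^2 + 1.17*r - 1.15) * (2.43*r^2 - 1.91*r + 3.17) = -11.8341*r^5 + 3.3968*r^4 - 7.9535*r^3 - 12.7323*r^2 + 5.9054*r - 3.6455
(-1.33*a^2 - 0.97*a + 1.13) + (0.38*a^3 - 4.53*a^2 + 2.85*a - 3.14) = 0.38*a^3 - 5.86*a^2 + 1.88*a - 2.01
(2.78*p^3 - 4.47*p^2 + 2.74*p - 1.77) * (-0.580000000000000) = -1.6124*p^3 + 2.5926*p^2 - 1.5892*p + 1.0266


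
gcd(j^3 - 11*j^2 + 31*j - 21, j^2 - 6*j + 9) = j - 3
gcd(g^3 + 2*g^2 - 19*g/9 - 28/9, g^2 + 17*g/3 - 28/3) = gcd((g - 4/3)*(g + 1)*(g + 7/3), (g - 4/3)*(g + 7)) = g - 4/3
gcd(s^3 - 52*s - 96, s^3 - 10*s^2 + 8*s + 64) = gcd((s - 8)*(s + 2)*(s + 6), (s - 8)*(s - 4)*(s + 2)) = s^2 - 6*s - 16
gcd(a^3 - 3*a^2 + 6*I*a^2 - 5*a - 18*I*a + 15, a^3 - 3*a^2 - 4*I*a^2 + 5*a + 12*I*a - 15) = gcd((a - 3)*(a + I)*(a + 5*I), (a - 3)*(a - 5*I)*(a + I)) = a^2 + a*(-3 + I) - 3*I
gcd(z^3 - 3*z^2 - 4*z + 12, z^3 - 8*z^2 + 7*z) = 1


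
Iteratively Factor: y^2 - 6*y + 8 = (y - 4)*(y - 2)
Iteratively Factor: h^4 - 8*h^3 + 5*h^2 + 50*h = (h - 5)*(h^3 - 3*h^2 - 10*h) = (h - 5)^2*(h^2 + 2*h) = h*(h - 5)^2*(h + 2)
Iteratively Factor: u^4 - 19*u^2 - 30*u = (u + 3)*(u^3 - 3*u^2 - 10*u) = (u + 2)*(u + 3)*(u^2 - 5*u) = (u - 5)*(u + 2)*(u + 3)*(u)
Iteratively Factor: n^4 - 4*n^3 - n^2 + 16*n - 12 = (n - 1)*(n^3 - 3*n^2 - 4*n + 12) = (n - 2)*(n - 1)*(n^2 - n - 6) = (n - 3)*(n - 2)*(n - 1)*(n + 2)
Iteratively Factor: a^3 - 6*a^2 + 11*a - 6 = (a - 3)*(a^2 - 3*a + 2) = (a - 3)*(a - 2)*(a - 1)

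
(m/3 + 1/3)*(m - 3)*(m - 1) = m^3/3 - m^2 - m/3 + 1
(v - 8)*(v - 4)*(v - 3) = v^3 - 15*v^2 + 68*v - 96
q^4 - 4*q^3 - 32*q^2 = q^2*(q - 8)*(q + 4)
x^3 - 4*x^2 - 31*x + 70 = (x - 7)*(x - 2)*(x + 5)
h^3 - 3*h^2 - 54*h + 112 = (h - 8)*(h - 2)*(h + 7)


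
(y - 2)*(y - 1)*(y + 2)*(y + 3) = y^4 + 2*y^3 - 7*y^2 - 8*y + 12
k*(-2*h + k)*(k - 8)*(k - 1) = -2*h*k^3 + 18*h*k^2 - 16*h*k + k^4 - 9*k^3 + 8*k^2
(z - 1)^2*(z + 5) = z^3 + 3*z^2 - 9*z + 5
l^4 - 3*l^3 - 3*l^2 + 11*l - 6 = (l - 3)*(l - 1)^2*(l + 2)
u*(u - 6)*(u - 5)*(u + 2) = u^4 - 9*u^3 + 8*u^2 + 60*u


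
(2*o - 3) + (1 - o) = o - 2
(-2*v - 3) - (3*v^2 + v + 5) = -3*v^2 - 3*v - 8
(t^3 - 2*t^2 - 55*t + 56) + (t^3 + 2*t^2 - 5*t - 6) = 2*t^3 - 60*t + 50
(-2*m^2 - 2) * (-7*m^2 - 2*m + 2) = 14*m^4 + 4*m^3 + 10*m^2 + 4*m - 4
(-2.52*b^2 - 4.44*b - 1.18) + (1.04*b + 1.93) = -2.52*b^2 - 3.4*b + 0.75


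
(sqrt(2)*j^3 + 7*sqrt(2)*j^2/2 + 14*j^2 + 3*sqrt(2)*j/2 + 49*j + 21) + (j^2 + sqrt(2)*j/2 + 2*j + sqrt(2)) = sqrt(2)*j^3 + 7*sqrt(2)*j^2/2 + 15*j^2 + 2*sqrt(2)*j + 51*j + sqrt(2) + 21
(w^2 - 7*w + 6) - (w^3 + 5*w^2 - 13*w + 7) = -w^3 - 4*w^2 + 6*w - 1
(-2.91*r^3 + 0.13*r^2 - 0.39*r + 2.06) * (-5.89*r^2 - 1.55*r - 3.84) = 17.1399*r^5 + 3.7448*r^4 + 13.27*r^3 - 12.0281*r^2 - 1.6954*r - 7.9104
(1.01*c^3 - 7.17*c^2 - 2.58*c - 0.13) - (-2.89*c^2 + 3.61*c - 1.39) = 1.01*c^3 - 4.28*c^2 - 6.19*c + 1.26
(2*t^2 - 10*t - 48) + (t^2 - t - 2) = 3*t^2 - 11*t - 50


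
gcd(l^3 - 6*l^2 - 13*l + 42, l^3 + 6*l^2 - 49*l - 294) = l - 7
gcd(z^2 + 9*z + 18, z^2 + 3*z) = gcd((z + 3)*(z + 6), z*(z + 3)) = z + 3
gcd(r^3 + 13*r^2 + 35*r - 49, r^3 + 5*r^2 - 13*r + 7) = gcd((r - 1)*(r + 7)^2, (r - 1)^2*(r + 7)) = r^2 + 6*r - 7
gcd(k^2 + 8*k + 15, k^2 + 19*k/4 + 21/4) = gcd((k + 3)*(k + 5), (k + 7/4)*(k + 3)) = k + 3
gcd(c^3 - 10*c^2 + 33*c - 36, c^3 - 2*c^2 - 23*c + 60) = c^2 - 7*c + 12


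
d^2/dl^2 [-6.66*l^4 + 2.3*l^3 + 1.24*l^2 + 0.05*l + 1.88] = -79.92*l^2 + 13.8*l + 2.48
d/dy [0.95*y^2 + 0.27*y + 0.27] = 1.9*y + 0.27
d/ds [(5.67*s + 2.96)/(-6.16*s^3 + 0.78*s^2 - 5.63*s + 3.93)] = (69.8544*s^3 + 50.2782*s^2 - 4.6176*s + 38.9479)/(37.9456*s^6 - 9.6096*s^5 + 69.97*s^4 - 57.2004*s^3 + 37.8277*s^2 - 44.2518*s + 15.4449)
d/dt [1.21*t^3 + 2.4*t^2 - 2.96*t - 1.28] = 3.63*t^2 + 4.8*t - 2.96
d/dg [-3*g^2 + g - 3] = 1 - 6*g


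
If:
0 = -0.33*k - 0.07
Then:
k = -0.21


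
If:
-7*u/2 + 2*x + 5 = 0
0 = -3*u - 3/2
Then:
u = -1/2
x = -27/8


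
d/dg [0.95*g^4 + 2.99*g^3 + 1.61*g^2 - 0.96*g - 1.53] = 3.8*g^3 + 8.97*g^2 + 3.22*g - 0.96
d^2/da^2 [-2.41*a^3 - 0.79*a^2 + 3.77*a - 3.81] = -14.46*a - 1.58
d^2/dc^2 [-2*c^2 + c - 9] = -4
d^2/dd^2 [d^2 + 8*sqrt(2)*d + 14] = 2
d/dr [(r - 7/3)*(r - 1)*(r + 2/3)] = 3*r^2 - 16*r/3 + 1/9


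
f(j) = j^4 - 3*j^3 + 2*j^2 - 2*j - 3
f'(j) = 4*j^3 - 9*j^2 + 4*j - 2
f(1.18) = -5.57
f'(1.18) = -3.24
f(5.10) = 317.39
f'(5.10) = 314.91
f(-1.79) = 34.46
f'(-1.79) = -60.94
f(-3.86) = 429.05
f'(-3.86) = -381.59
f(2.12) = -6.64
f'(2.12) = 4.14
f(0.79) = -4.42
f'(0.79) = -2.48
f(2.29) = -5.62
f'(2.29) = 8.00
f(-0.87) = 2.80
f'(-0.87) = -14.93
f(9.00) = 4515.00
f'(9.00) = 2221.00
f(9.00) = 4515.00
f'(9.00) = 2221.00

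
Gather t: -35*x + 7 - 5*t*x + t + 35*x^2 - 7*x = t*(1 - 5*x) + 35*x^2 - 42*x + 7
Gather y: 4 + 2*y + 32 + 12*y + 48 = 14*y + 84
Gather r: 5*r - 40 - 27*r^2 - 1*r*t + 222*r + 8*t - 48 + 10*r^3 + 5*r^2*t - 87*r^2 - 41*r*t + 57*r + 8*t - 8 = 10*r^3 + r^2*(5*t - 114) + r*(284 - 42*t) + 16*t - 96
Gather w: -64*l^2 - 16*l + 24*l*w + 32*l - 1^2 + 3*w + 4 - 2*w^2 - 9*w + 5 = -64*l^2 + 16*l - 2*w^2 + w*(24*l - 6) + 8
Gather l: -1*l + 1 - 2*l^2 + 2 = -2*l^2 - l + 3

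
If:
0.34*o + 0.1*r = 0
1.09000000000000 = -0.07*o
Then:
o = -15.57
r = 52.94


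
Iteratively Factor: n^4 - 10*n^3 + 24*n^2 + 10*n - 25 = (n - 5)*(n^3 - 5*n^2 - n + 5) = (n - 5)*(n + 1)*(n^2 - 6*n + 5) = (n - 5)^2*(n + 1)*(n - 1)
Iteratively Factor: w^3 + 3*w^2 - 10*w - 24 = (w - 3)*(w^2 + 6*w + 8) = (w - 3)*(w + 4)*(w + 2)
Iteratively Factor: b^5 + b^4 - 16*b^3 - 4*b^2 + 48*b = (b)*(b^4 + b^3 - 16*b^2 - 4*b + 48) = b*(b - 2)*(b^3 + 3*b^2 - 10*b - 24) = b*(b - 3)*(b - 2)*(b^2 + 6*b + 8) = b*(b - 3)*(b - 2)*(b + 4)*(b + 2)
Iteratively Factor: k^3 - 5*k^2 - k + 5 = (k - 1)*(k^2 - 4*k - 5) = (k - 1)*(k + 1)*(k - 5)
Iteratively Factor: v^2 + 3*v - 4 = (v - 1)*(v + 4)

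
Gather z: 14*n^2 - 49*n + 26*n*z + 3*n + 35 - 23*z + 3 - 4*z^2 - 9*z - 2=14*n^2 - 46*n - 4*z^2 + z*(26*n - 32) + 36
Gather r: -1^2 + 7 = 6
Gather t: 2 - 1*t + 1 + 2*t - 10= t - 7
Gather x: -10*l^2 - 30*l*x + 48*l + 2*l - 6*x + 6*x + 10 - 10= -10*l^2 - 30*l*x + 50*l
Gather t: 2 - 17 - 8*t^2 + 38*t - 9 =-8*t^2 + 38*t - 24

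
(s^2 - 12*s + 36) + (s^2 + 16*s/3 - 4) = 2*s^2 - 20*s/3 + 32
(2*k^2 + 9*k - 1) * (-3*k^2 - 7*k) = -6*k^4 - 41*k^3 - 60*k^2 + 7*k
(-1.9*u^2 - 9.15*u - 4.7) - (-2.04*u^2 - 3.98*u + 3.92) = 0.14*u^2 - 5.17*u - 8.62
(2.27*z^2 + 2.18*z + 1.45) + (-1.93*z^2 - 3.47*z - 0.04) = 0.34*z^2 - 1.29*z + 1.41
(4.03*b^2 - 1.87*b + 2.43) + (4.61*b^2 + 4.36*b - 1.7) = 8.64*b^2 + 2.49*b + 0.73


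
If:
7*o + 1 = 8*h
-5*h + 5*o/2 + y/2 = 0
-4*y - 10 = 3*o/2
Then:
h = -59/88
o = -10/11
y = -95/44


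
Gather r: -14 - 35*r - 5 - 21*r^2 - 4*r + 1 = -21*r^2 - 39*r - 18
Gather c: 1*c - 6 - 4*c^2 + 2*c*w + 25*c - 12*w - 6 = -4*c^2 + c*(2*w + 26) - 12*w - 12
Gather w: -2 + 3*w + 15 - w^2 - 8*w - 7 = -w^2 - 5*w + 6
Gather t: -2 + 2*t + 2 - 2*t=0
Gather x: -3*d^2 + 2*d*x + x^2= -3*d^2 + 2*d*x + x^2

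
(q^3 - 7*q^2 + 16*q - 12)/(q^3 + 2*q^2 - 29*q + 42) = (q - 2)/(q + 7)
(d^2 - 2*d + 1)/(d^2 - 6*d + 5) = (d - 1)/(d - 5)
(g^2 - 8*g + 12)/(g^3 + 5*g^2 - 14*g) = (g - 6)/(g*(g + 7))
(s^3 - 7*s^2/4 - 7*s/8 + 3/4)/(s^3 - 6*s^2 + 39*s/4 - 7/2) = (4*s + 3)/(2*(2*s - 7))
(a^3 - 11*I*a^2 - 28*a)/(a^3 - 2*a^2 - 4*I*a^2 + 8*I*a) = (a - 7*I)/(a - 2)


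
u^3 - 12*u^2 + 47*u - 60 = (u - 5)*(u - 4)*(u - 3)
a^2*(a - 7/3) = a^3 - 7*a^2/3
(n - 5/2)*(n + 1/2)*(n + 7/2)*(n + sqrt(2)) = n^4 + sqrt(2)*n^3 + 3*n^3/2 - 33*n^2/4 + 3*sqrt(2)*n^2/2 - 33*sqrt(2)*n/4 - 35*n/8 - 35*sqrt(2)/8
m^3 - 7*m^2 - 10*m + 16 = (m - 8)*(m - 1)*(m + 2)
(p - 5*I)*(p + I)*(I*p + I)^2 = -p^4 - 2*p^3 + 4*I*p^3 - 6*p^2 + 8*I*p^2 - 10*p + 4*I*p - 5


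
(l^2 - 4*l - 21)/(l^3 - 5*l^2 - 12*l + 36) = (l - 7)/(l^2 - 8*l + 12)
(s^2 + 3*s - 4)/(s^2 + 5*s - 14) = (s^2 + 3*s - 4)/(s^2 + 5*s - 14)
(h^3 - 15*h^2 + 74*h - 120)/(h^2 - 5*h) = h - 10 + 24/h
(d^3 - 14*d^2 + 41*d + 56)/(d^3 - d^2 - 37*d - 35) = (d - 8)/(d + 5)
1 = 1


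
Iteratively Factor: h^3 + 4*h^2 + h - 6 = (h + 3)*(h^2 + h - 2) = (h + 2)*(h + 3)*(h - 1)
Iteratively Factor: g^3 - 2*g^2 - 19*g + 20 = (g - 1)*(g^2 - g - 20) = (g - 5)*(g - 1)*(g + 4)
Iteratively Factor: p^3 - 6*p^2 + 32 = (p - 4)*(p^2 - 2*p - 8) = (p - 4)^2*(p + 2)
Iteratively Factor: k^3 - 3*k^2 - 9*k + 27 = (k - 3)*(k^2 - 9) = (k - 3)*(k + 3)*(k - 3)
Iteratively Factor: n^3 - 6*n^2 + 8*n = (n)*(n^2 - 6*n + 8) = n*(n - 4)*(n - 2)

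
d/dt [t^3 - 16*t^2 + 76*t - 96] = 3*t^2 - 32*t + 76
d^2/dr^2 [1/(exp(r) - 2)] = (exp(r) + 2)*exp(r)/(exp(r) - 2)^3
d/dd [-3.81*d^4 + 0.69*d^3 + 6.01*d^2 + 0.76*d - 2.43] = -15.24*d^3 + 2.07*d^2 + 12.02*d + 0.76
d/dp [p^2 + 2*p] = 2*p + 2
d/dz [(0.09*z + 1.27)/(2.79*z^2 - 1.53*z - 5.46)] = (-0.2511*z^2 - 7.0866*z + 1.4517)/(7.7841*z^4 - 8.5374*z^3 - 28.1259*z^2 + 16.7076*z + 29.8116)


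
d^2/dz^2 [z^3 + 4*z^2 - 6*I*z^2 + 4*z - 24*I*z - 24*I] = 6*z + 8 - 12*I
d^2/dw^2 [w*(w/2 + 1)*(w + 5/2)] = 3*w + 9/2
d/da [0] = 0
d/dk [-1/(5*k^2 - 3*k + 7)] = (10*k - 3)/(5*k^2 - 3*k + 7)^2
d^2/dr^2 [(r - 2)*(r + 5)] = 2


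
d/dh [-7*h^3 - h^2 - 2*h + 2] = -21*h^2 - 2*h - 2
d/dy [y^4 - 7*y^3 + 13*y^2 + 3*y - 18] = 4*y^3 - 21*y^2 + 26*y + 3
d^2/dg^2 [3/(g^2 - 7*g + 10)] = 6*(-g^2 + 7*g + (2*g - 7)^2 - 10)/(g^2 - 7*g + 10)^3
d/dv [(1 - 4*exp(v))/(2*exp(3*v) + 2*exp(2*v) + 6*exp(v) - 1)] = 2*(8*exp(3*v) + exp(2*v) - 2*exp(v) - 1)*exp(v)/(4*exp(6*v) + 8*exp(5*v) + 28*exp(4*v) + 20*exp(3*v) + 32*exp(2*v) - 12*exp(v) + 1)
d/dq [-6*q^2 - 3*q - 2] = -12*q - 3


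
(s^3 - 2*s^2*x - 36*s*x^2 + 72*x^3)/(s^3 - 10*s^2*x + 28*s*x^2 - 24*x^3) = (-s - 6*x)/(-s + 2*x)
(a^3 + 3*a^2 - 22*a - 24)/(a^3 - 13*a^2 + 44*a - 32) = (a^2 + 7*a + 6)/(a^2 - 9*a + 8)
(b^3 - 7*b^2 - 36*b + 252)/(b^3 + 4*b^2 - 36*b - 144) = (b - 7)/(b + 4)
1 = 1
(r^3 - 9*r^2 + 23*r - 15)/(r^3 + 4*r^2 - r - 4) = (r^2 - 8*r + 15)/(r^2 + 5*r + 4)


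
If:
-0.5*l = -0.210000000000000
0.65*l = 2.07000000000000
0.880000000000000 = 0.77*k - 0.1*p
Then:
No Solution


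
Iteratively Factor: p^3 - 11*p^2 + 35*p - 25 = (p - 5)*(p^2 - 6*p + 5) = (p - 5)*(p - 1)*(p - 5)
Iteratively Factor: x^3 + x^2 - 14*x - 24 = (x + 2)*(x^2 - x - 12) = (x - 4)*(x + 2)*(x + 3)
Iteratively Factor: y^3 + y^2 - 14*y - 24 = (y - 4)*(y^2 + 5*y + 6) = (y - 4)*(y + 2)*(y + 3)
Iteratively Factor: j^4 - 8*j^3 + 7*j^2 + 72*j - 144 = (j - 3)*(j^3 - 5*j^2 - 8*j + 48) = (j - 3)*(j + 3)*(j^2 - 8*j + 16) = (j - 4)*(j - 3)*(j + 3)*(j - 4)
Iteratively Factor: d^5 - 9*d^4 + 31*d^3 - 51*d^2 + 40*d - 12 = (d - 3)*(d^4 - 6*d^3 + 13*d^2 - 12*d + 4) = (d - 3)*(d - 2)*(d^3 - 4*d^2 + 5*d - 2) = (d - 3)*(d - 2)*(d - 1)*(d^2 - 3*d + 2) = (d - 3)*(d - 2)^2*(d - 1)*(d - 1)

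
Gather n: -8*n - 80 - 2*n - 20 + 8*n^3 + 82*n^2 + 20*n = 8*n^3 + 82*n^2 + 10*n - 100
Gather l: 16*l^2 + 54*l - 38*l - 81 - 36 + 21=16*l^2 + 16*l - 96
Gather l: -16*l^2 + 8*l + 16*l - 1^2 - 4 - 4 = -16*l^2 + 24*l - 9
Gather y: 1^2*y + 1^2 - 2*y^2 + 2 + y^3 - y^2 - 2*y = y^3 - 3*y^2 - y + 3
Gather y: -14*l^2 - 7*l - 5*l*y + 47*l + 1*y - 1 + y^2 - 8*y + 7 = -14*l^2 + 40*l + y^2 + y*(-5*l - 7) + 6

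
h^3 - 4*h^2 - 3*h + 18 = (h - 3)^2*(h + 2)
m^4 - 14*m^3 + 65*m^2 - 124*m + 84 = (m - 7)*(m - 3)*(m - 2)^2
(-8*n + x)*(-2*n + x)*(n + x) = 16*n^3 + 6*n^2*x - 9*n*x^2 + x^3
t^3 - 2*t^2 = t^2*(t - 2)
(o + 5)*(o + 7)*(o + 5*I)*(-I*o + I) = -I*o^4 + 5*o^3 - 11*I*o^3 + 55*o^2 - 23*I*o^2 + 115*o + 35*I*o - 175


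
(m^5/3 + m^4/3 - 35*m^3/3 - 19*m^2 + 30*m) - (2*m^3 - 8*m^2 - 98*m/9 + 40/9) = m^5/3 + m^4/3 - 41*m^3/3 - 11*m^2 + 368*m/9 - 40/9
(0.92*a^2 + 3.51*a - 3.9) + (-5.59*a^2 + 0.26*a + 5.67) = -4.67*a^2 + 3.77*a + 1.77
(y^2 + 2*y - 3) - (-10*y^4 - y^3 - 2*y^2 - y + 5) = 10*y^4 + y^3 + 3*y^2 + 3*y - 8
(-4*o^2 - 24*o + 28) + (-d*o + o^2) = -d*o - 3*o^2 - 24*o + 28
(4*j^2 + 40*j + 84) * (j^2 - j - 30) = 4*j^4 + 36*j^3 - 76*j^2 - 1284*j - 2520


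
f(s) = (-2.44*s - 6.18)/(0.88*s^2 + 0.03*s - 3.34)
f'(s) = (-2.44*s - 6.18)*(-1.76*s - 0.03)/(0.88*s^2 + 0.03*s - 3.34)^2 - 2.44/(0.88*s^2 + 0.03*s - 3.34) = (2.1472*s^2 + 10.8768*s + 8.335)/(0.7744*s^4 + 0.0528*s^3 - 5.8775*s^2 - 0.2004*s + 11.1556)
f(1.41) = 6.21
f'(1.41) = 11.66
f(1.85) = 39.22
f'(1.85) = 481.49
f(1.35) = 5.59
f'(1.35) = 9.37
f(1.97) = -81.81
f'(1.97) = 2112.38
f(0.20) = 2.02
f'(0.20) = 0.97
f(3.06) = -2.73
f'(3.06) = 2.48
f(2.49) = -5.59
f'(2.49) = 10.15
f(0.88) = 3.16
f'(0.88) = 2.82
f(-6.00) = 0.30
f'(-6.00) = 0.03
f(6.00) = -0.73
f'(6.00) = 0.19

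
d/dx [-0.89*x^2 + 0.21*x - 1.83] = 0.21 - 1.78*x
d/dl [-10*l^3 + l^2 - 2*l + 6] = -30*l^2 + 2*l - 2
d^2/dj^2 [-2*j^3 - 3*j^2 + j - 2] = -12*j - 6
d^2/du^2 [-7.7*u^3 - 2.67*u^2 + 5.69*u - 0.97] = -46.2*u - 5.34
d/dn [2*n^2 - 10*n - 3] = 4*n - 10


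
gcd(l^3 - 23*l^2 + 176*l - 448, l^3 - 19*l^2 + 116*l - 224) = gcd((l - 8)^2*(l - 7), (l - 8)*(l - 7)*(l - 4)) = l^2 - 15*l + 56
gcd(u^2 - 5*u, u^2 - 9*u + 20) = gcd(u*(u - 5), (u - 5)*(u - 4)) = u - 5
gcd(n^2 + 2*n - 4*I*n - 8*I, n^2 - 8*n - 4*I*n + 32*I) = n - 4*I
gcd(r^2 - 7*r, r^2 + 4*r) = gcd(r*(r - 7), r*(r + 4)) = r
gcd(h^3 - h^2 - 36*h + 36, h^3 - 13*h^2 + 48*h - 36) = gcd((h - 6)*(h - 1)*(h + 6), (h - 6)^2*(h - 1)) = h^2 - 7*h + 6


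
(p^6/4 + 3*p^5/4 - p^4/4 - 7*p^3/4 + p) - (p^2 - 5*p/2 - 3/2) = p^6/4 + 3*p^5/4 - p^4/4 - 7*p^3/4 - p^2 + 7*p/2 + 3/2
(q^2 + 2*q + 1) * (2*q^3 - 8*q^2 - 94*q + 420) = 2*q^5 - 4*q^4 - 108*q^3 + 224*q^2 + 746*q + 420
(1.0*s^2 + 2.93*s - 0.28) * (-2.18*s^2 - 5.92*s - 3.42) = -2.18*s^4 - 12.3074*s^3 - 20.1552*s^2 - 8.363*s + 0.9576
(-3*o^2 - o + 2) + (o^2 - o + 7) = -2*o^2 - 2*o + 9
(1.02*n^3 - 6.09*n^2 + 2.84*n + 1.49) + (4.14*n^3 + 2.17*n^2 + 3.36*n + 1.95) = 5.16*n^3 - 3.92*n^2 + 6.2*n + 3.44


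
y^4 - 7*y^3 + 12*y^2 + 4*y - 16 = (y - 4)*(y - 2)^2*(y + 1)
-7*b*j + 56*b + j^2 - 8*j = (-7*b + j)*(j - 8)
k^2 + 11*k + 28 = (k + 4)*(k + 7)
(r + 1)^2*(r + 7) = r^3 + 9*r^2 + 15*r + 7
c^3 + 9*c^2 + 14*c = c*(c + 2)*(c + 7)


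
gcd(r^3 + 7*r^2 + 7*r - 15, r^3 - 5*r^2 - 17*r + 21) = r^2 + 2*r - 3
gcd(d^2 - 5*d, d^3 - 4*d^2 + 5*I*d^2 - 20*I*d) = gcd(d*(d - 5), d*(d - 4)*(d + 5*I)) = d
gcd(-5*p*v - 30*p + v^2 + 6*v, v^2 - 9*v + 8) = 1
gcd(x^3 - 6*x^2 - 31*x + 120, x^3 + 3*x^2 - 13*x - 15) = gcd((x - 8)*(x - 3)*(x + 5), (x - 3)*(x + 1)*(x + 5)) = x^2 + 2*x - 15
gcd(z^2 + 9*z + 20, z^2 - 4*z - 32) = z + 4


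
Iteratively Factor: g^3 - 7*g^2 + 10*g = (g)*(g^2 - 7*g + 10) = g*(g - 5)*(g - 2)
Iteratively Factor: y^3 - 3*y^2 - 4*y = (y + 1)*(y^2 - 4*y) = (y - 4)*(y + 1)*(y)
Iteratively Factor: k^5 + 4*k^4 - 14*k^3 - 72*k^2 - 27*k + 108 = (k + 3)*(k^4 + k^3 - 17*k^2 - 21*k + 36) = (k + 3)^2*(k^3 - 2*k^2 - 11*k + 12) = (k - 1)*(k + 3)^2*(k^2 - k - 12) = (k - 1)*(k + 3)^3*(k - 4)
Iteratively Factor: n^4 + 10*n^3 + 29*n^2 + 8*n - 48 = (n + 4)*(n^3 + 6*n^2 + 5*n - 12) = (n + 4)^2*(n^2 + 2*n - 3) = (n + 3)*(n + 4)^2*(n - 1)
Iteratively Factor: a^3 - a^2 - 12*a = (a - 4)*(a^2 + 3*a) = (a - 4)*(a + 3)*(a)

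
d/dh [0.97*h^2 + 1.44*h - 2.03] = 1.94*h + 1.44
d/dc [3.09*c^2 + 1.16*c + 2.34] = 6.18*c + 1.16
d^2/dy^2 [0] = 0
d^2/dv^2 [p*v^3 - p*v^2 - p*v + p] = 2*p*(3*v - 1)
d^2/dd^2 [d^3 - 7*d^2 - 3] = 6*d - 14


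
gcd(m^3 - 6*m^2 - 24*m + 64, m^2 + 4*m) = m + 4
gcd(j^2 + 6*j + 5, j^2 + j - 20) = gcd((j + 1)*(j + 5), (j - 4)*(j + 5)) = j + 5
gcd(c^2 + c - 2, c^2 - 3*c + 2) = c - 1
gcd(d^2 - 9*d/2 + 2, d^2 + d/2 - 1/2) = d - 1/2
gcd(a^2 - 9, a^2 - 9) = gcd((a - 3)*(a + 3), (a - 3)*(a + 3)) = a^2 - 9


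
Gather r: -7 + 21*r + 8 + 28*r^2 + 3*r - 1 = 28*r^2 + 24*r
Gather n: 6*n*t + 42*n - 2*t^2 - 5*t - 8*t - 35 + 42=n*(6*t + 42) - 2*t^2 - 13*t + 7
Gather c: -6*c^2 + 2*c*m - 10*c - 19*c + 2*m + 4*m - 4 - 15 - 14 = -6*c^2 + c*(2*m - 29) + 6*m - 33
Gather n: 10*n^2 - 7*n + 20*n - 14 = 10*n^2 + 13*n - 14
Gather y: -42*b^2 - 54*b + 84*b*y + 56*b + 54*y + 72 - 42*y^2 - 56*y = -42*b^2 + 2*b - 42*y^2 + y*(84*b - 2) + 72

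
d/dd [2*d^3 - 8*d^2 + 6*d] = 6*d^2 - 16*d + 6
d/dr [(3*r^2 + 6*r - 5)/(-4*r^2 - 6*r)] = (3*r^2 - 20*r - 15)/(2*r^2*(4*r^2 + 12*r + 9))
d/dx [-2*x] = -2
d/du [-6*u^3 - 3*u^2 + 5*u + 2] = -18*u^2 - 6*u + 5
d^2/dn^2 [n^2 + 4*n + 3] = 2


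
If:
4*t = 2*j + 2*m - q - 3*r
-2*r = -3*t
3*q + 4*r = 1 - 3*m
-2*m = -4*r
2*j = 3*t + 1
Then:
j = 7/22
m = -4/11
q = 31/33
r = -2/11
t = -4/33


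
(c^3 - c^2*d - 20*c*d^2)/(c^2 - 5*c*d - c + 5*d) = c*(c + 4*d)/(c - 1)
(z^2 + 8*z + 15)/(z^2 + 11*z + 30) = (z + 3)/(z + 6)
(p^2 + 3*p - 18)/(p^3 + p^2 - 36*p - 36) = (p - 3)/(p^2 - 5*p - 6)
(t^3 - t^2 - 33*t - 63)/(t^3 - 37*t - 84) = (t + 3)/(t + 4)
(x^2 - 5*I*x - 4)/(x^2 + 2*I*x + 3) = (x - 4*I)/(x + 3*I)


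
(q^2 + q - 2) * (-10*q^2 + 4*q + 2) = -10*q^4 - 6*q^3 + 26*q^2 - 6*q - 4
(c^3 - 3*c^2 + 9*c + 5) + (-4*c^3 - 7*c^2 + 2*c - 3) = -3*c^3 - 10*c^2 + 11*c + 2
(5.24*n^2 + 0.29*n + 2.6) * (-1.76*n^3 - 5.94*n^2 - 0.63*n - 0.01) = -9.2224*n^5 - 31.636*n^4 - 9.5998*n^3 - 15.6791*n^2 - 1.6409*n - 0.026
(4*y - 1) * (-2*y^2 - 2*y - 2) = -8*y^3 - 6*y^2 - 6*y + 2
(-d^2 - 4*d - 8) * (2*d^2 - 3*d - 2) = -2*d^4 - 5*d^3 - 2*d^2 + 32*d + 16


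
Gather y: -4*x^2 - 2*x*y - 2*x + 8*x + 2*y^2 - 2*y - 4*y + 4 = -4*x^2 + 6*x + 2*y^2 + y*(-2*x - 6) + 4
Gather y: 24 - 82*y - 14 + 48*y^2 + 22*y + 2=48*y^2 - 60*y + 12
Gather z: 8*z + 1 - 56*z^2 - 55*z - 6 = -56*z^2 - 47*z - 5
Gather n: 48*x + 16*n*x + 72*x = 16*n*x + 120*x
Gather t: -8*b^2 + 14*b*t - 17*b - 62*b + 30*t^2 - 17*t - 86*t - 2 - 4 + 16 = -8*b^2 - 79*b + 30*t^2 + t*(14*b - 103) + 10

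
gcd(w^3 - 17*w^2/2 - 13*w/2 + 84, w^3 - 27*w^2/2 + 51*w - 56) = w^2 - 23*w/2 + 28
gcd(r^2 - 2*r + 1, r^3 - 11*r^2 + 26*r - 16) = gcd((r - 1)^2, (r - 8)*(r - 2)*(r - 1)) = r - 1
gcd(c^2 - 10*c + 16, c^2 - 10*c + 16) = c^2 - 10*c + 16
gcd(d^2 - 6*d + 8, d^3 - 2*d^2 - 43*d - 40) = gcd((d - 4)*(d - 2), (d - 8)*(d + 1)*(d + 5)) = 1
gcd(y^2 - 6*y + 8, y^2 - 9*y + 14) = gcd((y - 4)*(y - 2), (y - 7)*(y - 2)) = y - 2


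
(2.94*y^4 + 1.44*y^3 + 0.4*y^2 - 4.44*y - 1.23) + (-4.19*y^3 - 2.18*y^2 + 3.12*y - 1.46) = 2.94*y^4 - 2.75*y^3 - 1.78*y^2 - 1.32*y - 2.69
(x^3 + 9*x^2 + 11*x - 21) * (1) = x^3 + 9*x^2 + 11*x - 21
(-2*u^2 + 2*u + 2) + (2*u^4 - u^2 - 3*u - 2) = 2*u^4 - 3*u^2 - u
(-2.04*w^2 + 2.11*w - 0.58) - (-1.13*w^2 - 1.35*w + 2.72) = -0.91*w^2 + 3.46*w - 3.3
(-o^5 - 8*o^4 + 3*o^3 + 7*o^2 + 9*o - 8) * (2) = -2*o^5 - 16*o^4 + 6*o^3 + 14*o^2 + 18*o - 16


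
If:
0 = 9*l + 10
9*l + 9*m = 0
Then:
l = -10/9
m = 10/9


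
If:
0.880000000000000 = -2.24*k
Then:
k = -0.39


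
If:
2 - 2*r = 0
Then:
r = 1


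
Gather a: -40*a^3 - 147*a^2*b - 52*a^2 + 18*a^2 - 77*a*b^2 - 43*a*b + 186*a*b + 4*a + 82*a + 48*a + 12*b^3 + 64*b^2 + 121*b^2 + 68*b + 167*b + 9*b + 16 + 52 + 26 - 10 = -40*a^3 + a^2*(-147*b - 34) + a*(-77*b^2 + 143*b + 134) + 12*b^3 + 185*b^2 + 244*b + 84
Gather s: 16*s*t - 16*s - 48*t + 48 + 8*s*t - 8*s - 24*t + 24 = s*(24*t - 24) - 72*t + 72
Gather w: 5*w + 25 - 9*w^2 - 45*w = -9*w^2 - 40*w + 25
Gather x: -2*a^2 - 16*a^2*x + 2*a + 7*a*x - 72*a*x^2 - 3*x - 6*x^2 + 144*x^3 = -2*a^2 + 2*a + 144*x^3 + x^2*(-72*a - 6) + x*(-16*a^2 + 7*a - 3)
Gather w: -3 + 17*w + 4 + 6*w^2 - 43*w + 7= 6*w^2 - 26*w + 8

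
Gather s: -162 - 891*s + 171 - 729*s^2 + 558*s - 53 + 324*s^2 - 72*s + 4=-405*s^2 - 405*s - 40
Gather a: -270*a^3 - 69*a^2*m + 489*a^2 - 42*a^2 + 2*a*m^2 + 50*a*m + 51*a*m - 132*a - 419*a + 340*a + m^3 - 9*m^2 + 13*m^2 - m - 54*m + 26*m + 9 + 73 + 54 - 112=-270*a^3 + a^2*(447 - 69*m) + a*(2*m^2 + 101*m - 211) + m^3 + 4*m^2 - 29*m + 24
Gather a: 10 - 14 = -4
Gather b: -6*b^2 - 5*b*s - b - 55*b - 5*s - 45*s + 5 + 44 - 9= -6*b^2 + b*(-5*s - 56) - 50*s + 40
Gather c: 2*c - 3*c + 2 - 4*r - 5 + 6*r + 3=-c + 2*r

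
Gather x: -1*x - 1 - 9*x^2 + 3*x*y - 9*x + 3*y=-9*x^2 + x*(3*y - 10) + 3*y - 1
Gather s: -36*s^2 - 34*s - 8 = -36*s^2 - 34*s - 8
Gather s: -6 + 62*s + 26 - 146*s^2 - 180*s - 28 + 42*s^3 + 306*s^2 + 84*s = 42*s^3 + 160*s^2 - 34*s - 8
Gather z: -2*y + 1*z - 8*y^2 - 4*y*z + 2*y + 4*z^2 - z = -8*y^2 - 4*y*z + 4*z^2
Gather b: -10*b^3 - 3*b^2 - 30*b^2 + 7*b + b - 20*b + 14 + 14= -10*b^3 - 33*b^2 - 12*b + 28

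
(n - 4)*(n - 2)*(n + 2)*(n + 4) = n^4 - 20*n^2 + 64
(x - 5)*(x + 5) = x^2 - 25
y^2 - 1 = (y - 1)*(y + 1)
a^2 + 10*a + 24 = (a + 4)*(a + 6)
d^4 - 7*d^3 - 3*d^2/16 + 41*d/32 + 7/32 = (d - 7)*(d - 1/2)*(d + 1/4)^2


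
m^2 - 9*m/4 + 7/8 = (m - 7/4)*(m - 1/2)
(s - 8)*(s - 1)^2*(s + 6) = s^4 - 4*s^3 - 43*s^2 + 94*s - 48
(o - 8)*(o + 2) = o^2 - 6*o - 16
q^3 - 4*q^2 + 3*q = q*(q - 3)*(q - 1)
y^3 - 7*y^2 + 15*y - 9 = (y - 3)^2*(y - 1)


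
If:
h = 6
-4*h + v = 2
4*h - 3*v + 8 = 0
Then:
No Solution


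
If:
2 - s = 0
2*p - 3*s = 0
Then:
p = 3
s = 2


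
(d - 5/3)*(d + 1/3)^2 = d^3 - d^2 - d - 5/27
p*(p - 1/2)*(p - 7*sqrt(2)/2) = p^3 - 7*sqrt(2)*p^2/2 - p^2/2 + 7*sqrt(2)*p/4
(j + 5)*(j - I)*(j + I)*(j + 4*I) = j^4 + 5*j^3 + 4*I*j^3 + j^2 + 20*I*j^2 + 5*j + 4*I*j + 20*I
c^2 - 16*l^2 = (c - 4*l)*(c + 4*l)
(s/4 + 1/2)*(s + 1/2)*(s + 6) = s^3/4 + 17*s^2/8 + 4*s + 3/2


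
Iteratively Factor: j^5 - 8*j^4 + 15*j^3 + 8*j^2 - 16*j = (j + 1)*(j^4 - 9*j^3 + 24*j^2 - 16*j) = (j - 4)*(j + 1)*(j^3 - 5*j^2 + 4*j) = (j - 4)^2*(j + 1)*(j^2 - j) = j*(j - 4)^2*(j + 1)*(j - 1)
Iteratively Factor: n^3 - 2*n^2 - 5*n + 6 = (n + 2)*(n^2 - 4*n + 3) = (n - 1)*(n + 2)*(n - 3)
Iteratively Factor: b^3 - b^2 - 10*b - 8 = (b - 4)*(b^2 + 3*b + 2) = (b - 4)*(b + 2)*(b + 1)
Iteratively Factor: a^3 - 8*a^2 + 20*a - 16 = (a - 4)*(a^2 - 4*a + 4) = (a - 4)*(a - 2)*(a - 2)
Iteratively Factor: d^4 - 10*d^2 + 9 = (d - 1)*(d^3 + d^2 - 9*d - 9) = (d - 1)*(d + 1)*(d^2 - 9) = (d - 3)*(d - 1)*(d + 1)*(d + 3)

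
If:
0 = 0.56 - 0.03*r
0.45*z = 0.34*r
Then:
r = 18.67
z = 14.10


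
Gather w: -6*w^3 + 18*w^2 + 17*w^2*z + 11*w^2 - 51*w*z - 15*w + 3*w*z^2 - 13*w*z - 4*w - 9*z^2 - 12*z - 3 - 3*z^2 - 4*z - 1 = -6*w^3 + w^2*(17*z + 29) + w*(3*z^2 - 64*z - 19) - 12*z^2 - 16*z - 4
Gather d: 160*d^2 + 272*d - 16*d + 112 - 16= 160*d^2 + 256*d + 96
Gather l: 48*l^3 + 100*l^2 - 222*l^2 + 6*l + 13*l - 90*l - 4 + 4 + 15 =48*l^3 - 122*l^2 - 71*l + 15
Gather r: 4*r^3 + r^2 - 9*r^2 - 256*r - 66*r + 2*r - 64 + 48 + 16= 4*r^3 - 8*r^2 - 320*r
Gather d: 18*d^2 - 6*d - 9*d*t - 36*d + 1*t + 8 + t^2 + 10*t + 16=18*d^2 + d*(-9*t - 42) + t^2 + 11*t + 24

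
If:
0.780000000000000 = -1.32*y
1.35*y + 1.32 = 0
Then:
No Solution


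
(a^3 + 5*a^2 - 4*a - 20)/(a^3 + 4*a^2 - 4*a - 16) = (a + 5)/(a + 4)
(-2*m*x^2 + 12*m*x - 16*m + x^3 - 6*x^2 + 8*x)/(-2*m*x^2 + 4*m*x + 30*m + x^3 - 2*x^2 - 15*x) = (x^2 - 6*x + 8)/(x^2 - 2*x - 15)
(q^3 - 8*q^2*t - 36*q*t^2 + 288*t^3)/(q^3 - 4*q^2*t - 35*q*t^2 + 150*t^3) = (q^2 - 14*q*t + 48*t^2)/(q^2 - 10*q*t + 25*t^2)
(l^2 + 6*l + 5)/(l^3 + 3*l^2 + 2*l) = (l + 5)/(l*(l + 2))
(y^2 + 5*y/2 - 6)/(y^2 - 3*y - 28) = (y - 3/2)/(y - 7)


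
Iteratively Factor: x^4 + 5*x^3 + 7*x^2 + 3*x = (x + 1)*(x^3 + 4*x^2 + 3*x) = (x + 1)^2*(x^2 + 3*x) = (x + 1)^2*(x + 3)*(x)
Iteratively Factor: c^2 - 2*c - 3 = (c + 1)*(c - 3)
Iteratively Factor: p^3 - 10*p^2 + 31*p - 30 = (p - 3)*(p^2 - 7*p + 10) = (p - 5)*(p - 3)*(p - 2)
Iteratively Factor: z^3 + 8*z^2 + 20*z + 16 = (z + 2)*(z^2 + 6*z + 8) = (z + 2)*(z + 4)*(z + 2)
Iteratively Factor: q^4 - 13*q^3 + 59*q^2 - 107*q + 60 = (q - 4)*(q^3 - 9*q^2 + 23*q - 15) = (q - 4)*(q - 3)*(q^2 - 6*q + 5) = (q - 4)*(q - 3)*(q - 1)*(q - 5)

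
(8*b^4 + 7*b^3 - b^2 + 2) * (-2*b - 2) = -16*b^5 - 30*b^4 - 12*b^3 + 2*b^2 - 4*b - 4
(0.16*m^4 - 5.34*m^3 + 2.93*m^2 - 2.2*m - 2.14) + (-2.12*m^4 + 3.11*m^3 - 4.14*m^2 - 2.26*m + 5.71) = -1.96*m^4 - 2.23*m^3 - 1.21*m^2 - 4.46*m + 3.57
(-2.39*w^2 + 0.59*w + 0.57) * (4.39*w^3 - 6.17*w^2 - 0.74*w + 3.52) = -10.4921*w^5 + 17.3364*w^4 + 0.6306*w^3 - 12.3663*w^2 + 1.655*w + 2.0064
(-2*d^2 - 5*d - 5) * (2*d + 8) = -4*d^3 - 26*d^2 - 50*d - 40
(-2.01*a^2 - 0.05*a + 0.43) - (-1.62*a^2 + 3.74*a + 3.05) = -0.39*a^2 - 3.79*a - 2.62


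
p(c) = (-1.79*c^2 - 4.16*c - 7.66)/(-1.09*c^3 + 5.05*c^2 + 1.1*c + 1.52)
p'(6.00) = -2.06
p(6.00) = 2.13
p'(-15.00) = -0.00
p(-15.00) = -0.07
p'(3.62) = -1.46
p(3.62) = -2.31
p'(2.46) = -0.19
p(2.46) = -1.55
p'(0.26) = 4.47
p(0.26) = -4.16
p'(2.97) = -0.53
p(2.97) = -1.72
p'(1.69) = 0.30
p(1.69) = -1.58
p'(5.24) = -21.63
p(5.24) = 7.22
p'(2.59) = -0.26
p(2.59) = -1.58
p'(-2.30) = -0.09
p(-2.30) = -0.19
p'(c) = (-3.58*c - 4.16)/(-1.09*c^3 + 5.05*c^2 + 1.1*c + 1.52) + (-1.79*c^2 - 4.16*c - 7.66)*(3.27*c^2 - 10.1*c - 1.1)/(-1.09*c^3 + 5.05*c^2 + 1.1*c + 1.52)^2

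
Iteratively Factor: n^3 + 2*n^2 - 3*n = (n + 3)*(n^2 - n) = n*(n + 3)*(n - 1)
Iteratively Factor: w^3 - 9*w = (w)*(w^2 - 9) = w*(w + 3)*(w - 3)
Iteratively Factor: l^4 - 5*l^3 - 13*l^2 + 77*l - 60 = (l + 4)*(l^3 - 9*l^2 + 23*l - 15) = (l - 5)*(l + 4)*(l^2 - 4*l + 3) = (l - 5)*(l - 1)*(l + 4)*(l - 3)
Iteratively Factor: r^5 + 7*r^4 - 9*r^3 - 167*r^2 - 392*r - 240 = (r + 4)*(r^4 + 3*r^3 - 21*r^2 - 83*r - 60) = (r - 5)*(r + 4)*(r^3 + 8*r^2 + 19*r + 12) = (r - 5)*(r + 1)*(r + 4)*(r^2 + 7*r + 12) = (r - 5)*(r + 1)*(r + 3)*(r + 4)*(r + 4)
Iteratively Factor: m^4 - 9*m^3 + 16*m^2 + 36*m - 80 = (m - 2)*(m^3 - 7*m^2 + 2*m + 40) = (m - 4)*(m - 2)*(m^2 - 3*m - 10) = (m - 4)*(m - 2)*(m + 2)*(m - 5)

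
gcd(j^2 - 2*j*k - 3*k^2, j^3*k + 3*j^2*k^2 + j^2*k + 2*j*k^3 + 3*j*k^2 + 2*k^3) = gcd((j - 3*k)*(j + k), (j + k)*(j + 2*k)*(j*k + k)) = j + k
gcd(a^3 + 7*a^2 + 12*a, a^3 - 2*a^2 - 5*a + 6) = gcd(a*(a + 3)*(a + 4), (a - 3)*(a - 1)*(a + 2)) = 1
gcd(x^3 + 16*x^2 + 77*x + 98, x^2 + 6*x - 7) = x + 7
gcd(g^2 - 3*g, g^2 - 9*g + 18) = g - 3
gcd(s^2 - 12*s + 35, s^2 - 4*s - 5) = s - 5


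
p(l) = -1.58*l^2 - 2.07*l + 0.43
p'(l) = -3.16*l - 2.07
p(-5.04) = -29.27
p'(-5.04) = 13.86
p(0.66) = -1.62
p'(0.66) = -4.16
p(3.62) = -27.77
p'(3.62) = -13.51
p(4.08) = -34.32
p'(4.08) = -14.96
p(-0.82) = 1.07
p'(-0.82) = 0.52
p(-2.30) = -3.17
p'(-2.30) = 5.20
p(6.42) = -77.98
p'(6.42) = -22.36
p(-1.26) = 0.53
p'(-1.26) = 1.91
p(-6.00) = -44.03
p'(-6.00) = 16.89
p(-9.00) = -108.92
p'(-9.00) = 26.37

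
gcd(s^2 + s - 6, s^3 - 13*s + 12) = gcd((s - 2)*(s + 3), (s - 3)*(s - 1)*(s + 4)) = 1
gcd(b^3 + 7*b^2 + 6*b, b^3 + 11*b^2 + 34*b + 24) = b^2 + 7*b + 6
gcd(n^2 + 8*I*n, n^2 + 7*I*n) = n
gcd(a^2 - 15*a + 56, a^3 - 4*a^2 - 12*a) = 1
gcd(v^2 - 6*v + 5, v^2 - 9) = 1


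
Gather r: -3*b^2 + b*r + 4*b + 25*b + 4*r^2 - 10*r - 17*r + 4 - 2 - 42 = -3*b^2 + 29*b + 4*r^2 + r*(b - 27) - 40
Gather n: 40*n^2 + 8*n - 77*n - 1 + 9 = 40*n^2 - 69*n + 8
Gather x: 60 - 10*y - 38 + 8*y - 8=14 - 2*y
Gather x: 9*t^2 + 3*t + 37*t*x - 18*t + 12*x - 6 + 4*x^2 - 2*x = 9*t^2 - 15*t + 4*x^2 + x*(37*t + 10) - 6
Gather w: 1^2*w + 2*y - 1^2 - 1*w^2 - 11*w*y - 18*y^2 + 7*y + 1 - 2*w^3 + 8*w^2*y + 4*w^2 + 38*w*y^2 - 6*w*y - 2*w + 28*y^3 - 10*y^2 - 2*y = -2*w^3 + w^2*(8*y + 3) + w*(38*y^2 - 17*y - 1) + 28*y^3 - 28*y^2 + 7*y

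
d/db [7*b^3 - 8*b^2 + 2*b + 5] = 21*b^2 - 16*b + 2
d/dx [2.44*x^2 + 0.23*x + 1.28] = 4.88*x + 0.23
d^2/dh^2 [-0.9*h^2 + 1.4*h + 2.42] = -1.80000000000000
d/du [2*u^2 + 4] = 4*u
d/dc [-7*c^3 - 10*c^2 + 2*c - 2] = -21*c^2 - 20*c + 2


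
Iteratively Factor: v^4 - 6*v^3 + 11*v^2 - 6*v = (v)*(v^3 - 6*v^2 + 11*v - 6) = v*(v - 1)*(v^2 - 5*v + 6) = v*(v - 3)*(v - 1)*(v - 2)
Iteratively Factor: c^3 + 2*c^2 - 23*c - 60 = (c + 4)*(c^2 - 2*c - 15) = (c - 5)*(c + 4)*(c + 3)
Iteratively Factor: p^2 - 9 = (p - 3)*(p + 3)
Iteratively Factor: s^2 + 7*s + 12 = (s + 3)*(s + 4)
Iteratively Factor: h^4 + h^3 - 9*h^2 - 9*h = (h - 3)*(h^3 + 4*h^2 + 3*h) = (h - 3)*(h + 3)*(h^2 + h) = h*(h - 3)*(h + 3)*(h + 1)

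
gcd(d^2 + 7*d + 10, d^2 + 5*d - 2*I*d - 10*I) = d + 5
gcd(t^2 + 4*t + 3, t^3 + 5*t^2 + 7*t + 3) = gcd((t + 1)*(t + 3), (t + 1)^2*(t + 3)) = t^2 + 4*t + 3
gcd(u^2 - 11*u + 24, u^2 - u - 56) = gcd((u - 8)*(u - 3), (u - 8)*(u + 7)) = u - 8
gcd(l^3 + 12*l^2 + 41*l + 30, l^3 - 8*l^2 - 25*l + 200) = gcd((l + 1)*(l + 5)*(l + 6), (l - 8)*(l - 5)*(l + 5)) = l + 5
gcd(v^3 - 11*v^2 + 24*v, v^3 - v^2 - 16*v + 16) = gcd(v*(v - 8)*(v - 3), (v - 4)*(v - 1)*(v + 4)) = 1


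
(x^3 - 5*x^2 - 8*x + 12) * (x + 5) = x^4 - 33*x^2 - 28*x + 60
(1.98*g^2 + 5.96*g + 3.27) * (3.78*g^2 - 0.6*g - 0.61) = 7.4844*g^4 + 21.3408*g^3 + 7.5768*g^2 - 5.5976*g - 1.9947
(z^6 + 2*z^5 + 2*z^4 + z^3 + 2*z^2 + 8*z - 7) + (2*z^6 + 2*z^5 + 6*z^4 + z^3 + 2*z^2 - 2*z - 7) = 3*z^6 + 4*z^5 + 8*z^4 + 2*z^3 + 4*z^2 + 6*z - 14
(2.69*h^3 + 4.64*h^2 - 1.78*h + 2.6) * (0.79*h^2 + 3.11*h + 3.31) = 2.1251*h^5 + 12.0315*h^4 + 21.9281*h^3 + 11.8766*h^2 + 2.1942*h + 8.606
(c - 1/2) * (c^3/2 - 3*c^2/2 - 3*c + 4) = c^4/2 - 7*c^3/4 - 9*c^2/4 + 11*c/2 - 2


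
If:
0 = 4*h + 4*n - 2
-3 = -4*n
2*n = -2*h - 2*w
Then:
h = -1/4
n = 3/4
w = -1/2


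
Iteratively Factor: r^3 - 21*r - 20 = (r - 5)*(r^2 + 5*r + 4) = (r - 5)*(r + 4)*(r + 1)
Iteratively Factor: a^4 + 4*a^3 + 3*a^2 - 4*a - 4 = (a + 2)*(a^3 + 2*a^2 - a - 2) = (a - 1)*(a + 2)*(a^2 + 3*a + 2) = (a - 1)*(a + 1)*(a + 2)*(a + 2)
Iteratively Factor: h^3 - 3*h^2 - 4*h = (h)*(h^2 - 3*h - 4) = h*(h - 4)*(h + 1)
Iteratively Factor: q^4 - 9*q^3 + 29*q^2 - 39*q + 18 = (q - 2)*(q^3 - 7*q^2 + 15*q - 9) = (q - 2)*(q - 1)*(q^2 - 6*q + 9) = (q - 3)*(q - 2)*(q - 1)*(q - 3)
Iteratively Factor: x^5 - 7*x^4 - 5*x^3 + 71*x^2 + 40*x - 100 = (x + 2)*(x^4 - 9*x^3 + 13*x^2 + 45*x - 50) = (x - 1)*(x + 2)*(x^3 - 8*x^2 + 5*x + 50) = (x - 1)*(x + 2)^2*(x^2 - 10*x + 25) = (x - 5)*(x - 1)*(x + 2)^2*(x - 5)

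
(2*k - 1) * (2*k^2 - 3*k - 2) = 4*k^3 - 8*k^2 - k + 2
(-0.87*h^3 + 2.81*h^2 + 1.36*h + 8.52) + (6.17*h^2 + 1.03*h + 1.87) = -0.87*h^3 + 8.98*h^2 + 2.39*h + 10.39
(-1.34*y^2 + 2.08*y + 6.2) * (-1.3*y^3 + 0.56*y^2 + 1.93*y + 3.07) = 1.742*y^5 - 3.4544*y^4 - 9.4814*y^3 + 3.3726*y^2 + 18.3516*y + 19.034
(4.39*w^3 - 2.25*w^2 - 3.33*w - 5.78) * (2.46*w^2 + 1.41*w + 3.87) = 10.7994*w^5 + 0.654899999999999*w^4 + 5.625*w^3 - 27.6216*w^2 - 21.0369*w - 22.3686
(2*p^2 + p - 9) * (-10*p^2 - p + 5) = -20*p^4 - 12*p^3 + 99*p^2 + 14*p - 45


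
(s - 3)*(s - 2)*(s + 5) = s^3 - 19*s + 30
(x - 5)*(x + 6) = x^2 + x - 30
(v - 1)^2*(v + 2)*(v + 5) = v^4 + 5*v^3 - 3*v^2 - 13*v + 10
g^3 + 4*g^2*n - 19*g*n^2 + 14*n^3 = (g - 2*n)*(g - n)*(g + 7*n)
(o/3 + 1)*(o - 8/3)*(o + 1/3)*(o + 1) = o^4/3 + 5*o^3/9 - 65*o^2/27 - 95*o/27 - 8/9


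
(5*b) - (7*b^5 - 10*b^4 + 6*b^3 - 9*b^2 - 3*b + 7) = -7*b^5 + 10*b^4 - 6*b^3 + 9*b^2 + 8*b - 7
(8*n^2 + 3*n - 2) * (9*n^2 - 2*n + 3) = 72*n^4 + 11*n^3 + 13*n - 6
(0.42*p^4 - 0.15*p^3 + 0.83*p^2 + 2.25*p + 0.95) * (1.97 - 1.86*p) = -0.7812*p^5 + 1.1064*p^4 - 1.8393*p^3 - 2.5499*p^2 + 2.6655*p + 1.8715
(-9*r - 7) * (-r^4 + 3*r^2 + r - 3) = 9*r^5 + 7*r^4 - 27*r^3 - 30*r^2 + 20*r + 21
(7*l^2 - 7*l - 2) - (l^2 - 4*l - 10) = 6*l^2 - 3*l + 8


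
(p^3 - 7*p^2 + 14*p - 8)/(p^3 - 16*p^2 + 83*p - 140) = (p^2 - 3*p + 2)/(p^2 - 12*p + 35)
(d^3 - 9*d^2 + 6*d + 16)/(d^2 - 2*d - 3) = (d^2 - 10*d + 16)/(d - 3)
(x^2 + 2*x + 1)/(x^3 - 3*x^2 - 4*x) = (x + 1)/(x*(x - 4))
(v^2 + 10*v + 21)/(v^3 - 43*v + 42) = (v + 3)/(v^2 - 7*v + 6)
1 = 1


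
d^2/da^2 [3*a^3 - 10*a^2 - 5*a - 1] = 18*a - 20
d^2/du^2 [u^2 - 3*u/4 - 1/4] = 2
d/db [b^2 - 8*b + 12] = 2*b - 8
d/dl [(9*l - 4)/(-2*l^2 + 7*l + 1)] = (18*l^2 - 16*l + 37)/(4*l^4 - 28*l^3 + 45*l^2 + 14*l + 1)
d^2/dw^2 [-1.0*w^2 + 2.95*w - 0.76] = -2.00000000000000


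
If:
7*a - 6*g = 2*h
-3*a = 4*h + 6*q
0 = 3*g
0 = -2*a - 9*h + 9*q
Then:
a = 0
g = 0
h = 0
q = 0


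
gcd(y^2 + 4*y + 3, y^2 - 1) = y + 1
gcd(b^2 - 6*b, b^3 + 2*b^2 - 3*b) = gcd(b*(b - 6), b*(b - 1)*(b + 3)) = b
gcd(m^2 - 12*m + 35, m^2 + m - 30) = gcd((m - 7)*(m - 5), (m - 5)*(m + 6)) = m - 5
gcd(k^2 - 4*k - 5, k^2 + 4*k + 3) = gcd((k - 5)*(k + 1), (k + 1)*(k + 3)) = k + 1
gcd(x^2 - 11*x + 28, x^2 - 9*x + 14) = x - 7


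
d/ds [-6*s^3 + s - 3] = 1 - 18*s^2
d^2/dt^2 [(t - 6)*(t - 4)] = 2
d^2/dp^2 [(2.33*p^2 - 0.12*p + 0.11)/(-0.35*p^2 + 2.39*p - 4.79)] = (-4.44089209850063e-16*p^4 - 3.86869*p^3 + 23.35662*p^2 - 0.654990000000008*p - 105.059794)/(0.042875*p^6 - 0.878325*p^5 + 7.75803*p^4 - 37.692929*p^3 + 106.174182*p^2 - 164.509197*p + 109.902239)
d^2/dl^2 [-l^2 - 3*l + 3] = -2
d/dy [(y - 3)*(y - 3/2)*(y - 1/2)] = 3*y^2 - 10*y + 27/4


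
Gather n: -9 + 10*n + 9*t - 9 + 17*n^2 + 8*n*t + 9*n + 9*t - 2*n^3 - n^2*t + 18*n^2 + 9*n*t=-2*n^3 + n^2*(35 - t) + n*(17*t + 19) + 18*t - 18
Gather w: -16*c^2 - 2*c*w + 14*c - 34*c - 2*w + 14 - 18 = -16*c^2 - 20*c + w*(-2*c - 2) - 4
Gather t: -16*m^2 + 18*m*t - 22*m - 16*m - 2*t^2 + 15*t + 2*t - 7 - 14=-16*m^2 - 38*m - 2*t^2 + t*(18*m + 17) - 21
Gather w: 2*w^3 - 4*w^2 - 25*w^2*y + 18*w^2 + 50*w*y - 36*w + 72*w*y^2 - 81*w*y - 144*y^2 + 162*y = 2*w^3 + w^2*(14 - 25*y) + w*(72*y^2 - 31*y - 36) - 144*y^2 + 162*y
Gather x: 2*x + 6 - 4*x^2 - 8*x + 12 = -4*x^2 - 6*x + 18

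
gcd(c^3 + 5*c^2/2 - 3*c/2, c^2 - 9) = c + 3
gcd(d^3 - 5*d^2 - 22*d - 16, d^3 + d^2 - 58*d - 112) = d^2 - 6*d - 16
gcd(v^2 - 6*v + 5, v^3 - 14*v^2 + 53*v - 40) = v^2 - 6*v + 5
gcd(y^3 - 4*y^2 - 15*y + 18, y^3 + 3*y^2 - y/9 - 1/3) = y + 3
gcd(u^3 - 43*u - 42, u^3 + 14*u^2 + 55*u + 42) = u^2 + 7*u + 6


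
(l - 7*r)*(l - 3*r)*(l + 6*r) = l^3 - 4*l^2*r - 39*l*r^2 + 126*r^3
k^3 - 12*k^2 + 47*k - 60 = (k - 5)*(k - 4)*(k - 3)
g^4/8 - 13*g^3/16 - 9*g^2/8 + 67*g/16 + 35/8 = (g/4 + 1/4)*(g/2 + 1)*(g - 7)*(g - 5/2)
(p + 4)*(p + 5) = p^2 + 9*p + 20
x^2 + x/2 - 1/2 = (x - 1/2)*(x + 1)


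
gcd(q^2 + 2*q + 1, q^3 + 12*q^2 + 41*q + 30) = q + 1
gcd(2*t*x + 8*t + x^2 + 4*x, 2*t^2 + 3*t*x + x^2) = 2*t + x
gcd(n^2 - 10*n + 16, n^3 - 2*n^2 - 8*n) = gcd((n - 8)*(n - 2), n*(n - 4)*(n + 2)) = 1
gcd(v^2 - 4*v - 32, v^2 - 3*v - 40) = v - 8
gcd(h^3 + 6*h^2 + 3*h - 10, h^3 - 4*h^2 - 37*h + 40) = h^2 + 4*h - 5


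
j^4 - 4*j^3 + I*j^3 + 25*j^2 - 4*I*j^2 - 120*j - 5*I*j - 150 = (j - 5)*(j + 1)*(j - 5*I)*(j + 6*I)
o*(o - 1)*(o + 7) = o^3 + 6*o^2 - 7*o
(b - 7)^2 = b^2 - 14*b + 49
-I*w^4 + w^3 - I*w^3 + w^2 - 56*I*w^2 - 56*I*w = w*(w - 7*I)*(w + 8*I)*(-I*w - I)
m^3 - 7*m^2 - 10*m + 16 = (m - 8)*(m - 1)*(m + 2)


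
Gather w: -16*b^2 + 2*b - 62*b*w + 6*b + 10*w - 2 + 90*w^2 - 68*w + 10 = -16*b^2 + 8*b + 90*w^2 + w*(-62*b - 58) + 8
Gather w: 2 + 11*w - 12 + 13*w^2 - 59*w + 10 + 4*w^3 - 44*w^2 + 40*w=4*w^3 - 31*w^2 - 8*w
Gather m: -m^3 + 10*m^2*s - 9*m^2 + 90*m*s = -m^3 + m^2*(10*s - 9) + 90*m*s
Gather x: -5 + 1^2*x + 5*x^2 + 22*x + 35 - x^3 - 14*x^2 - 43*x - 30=-x^3 - 9*x^2 - 20*x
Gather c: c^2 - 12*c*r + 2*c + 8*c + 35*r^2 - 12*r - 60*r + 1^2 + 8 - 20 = c^2 + c*(10 - 12*r) + 35*r^2 - 72*r - 11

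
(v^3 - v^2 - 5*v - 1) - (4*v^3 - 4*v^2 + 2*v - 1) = -3*v^3 + 3*v^2 - 7*v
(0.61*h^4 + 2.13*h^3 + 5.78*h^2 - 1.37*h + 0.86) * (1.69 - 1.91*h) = -1.1651*h^5 - 3.0374*h^4 - 7.4401*h^3 + 12.3849*h^2 - 3.9579*h + 1.4534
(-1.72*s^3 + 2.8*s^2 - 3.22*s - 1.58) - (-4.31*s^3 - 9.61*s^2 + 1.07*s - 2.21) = 2.59*s^3 + 12.41*s^2 - 4.29*s + 0.63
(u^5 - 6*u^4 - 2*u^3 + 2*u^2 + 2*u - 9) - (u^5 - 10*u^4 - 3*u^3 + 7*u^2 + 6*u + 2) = 4*u^4 + u^3 - 5*u^2 - 4*u - 11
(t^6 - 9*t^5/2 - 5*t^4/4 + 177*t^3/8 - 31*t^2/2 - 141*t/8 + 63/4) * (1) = t^6 - 9*t^5/2 - 5*t^4/4 + 177*t^3/8 - 31*t^2/2 - 141*t/8 + 63/4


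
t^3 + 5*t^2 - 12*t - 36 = (t - 3)*(t + 2)*(t + 6)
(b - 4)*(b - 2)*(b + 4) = b^3 - 2*b^2 - 16*b + 32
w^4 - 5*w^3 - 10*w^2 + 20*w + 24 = (w - 6)*(w - 2)*(w + 1)*(w + 2)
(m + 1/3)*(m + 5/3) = m^2 + 2*m + 5/9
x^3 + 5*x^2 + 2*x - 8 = (x - 1)*(x + 2)*(x + 4)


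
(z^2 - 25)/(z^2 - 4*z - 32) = (25 - z^2)/(-z^2 + 4*z + 32)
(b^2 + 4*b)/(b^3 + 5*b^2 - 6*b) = (b + 4)/(b^2 + 5*b - 6)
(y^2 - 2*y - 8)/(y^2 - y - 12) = (y + 2)/(y + 3)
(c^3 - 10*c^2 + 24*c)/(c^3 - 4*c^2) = (c - 6)/c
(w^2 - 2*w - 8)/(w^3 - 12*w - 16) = 1/(w + 2)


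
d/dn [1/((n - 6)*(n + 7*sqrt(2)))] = ((6 - n)*(n + 7*sqrt(2)) - (n - 6)^2)/((n - 6)^3*(n + 7*sqrt(2))^2)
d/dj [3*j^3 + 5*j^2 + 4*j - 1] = 9*j^2 + 10*j + 4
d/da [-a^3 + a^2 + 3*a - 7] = -3*a^2 + 2*a + 3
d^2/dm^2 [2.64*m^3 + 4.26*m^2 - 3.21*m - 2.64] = 15.84*m + 8.52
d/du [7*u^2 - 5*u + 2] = 14*u - 5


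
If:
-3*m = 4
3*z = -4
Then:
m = -4/3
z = -4/3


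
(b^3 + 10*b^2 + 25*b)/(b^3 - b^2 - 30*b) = (b + 5)/(b - 6)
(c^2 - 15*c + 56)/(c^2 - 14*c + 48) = (c - 7)/(c - 6)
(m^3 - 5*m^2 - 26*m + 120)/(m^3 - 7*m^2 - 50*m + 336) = (m^2 + m - 20)/(m^2 - m - 56)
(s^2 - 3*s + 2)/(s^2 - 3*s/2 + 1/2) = 2*(s - 2)/(2*s - 1)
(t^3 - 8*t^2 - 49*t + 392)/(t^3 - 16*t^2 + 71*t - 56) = (t + 7)/(t - 1)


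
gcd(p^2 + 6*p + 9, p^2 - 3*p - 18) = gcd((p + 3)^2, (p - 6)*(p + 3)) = p + 3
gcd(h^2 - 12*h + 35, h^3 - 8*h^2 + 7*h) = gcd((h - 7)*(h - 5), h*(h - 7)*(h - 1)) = h - 7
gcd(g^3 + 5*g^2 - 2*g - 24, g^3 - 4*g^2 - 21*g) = g + 3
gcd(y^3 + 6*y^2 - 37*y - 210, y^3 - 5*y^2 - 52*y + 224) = y + 7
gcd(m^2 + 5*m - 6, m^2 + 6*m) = m + 6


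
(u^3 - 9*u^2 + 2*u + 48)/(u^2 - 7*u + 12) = (u^2 - 6*u - 16)/(u - 4)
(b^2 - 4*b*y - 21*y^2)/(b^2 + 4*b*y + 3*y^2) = (b - 7*y)/(b + y)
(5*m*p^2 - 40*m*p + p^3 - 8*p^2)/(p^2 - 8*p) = 5*m + p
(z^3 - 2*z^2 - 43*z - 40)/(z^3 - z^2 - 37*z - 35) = (z - 8)/(z - 7)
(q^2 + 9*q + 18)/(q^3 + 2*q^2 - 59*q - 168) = (q + 6)/(q^2 - q - 56)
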